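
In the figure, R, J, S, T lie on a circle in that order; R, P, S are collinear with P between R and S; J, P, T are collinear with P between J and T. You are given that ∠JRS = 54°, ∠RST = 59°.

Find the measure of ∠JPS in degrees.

1. ∠RJT = 59°  [same arc RT]
2. ∠JPR = 67°  [△RPJ]
3. ∠JPS = 113°  [linear pair at P on RS]

∠JPS = 113°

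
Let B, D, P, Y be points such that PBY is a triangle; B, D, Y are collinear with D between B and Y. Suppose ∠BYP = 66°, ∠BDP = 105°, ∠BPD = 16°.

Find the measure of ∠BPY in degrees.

∠BPY = 55°

1. ∠DBP = 59°  [△PBD]
2. ∠PBY = 59°  [D on ray BY]
3. ∠BPY = 55°  [△PBY]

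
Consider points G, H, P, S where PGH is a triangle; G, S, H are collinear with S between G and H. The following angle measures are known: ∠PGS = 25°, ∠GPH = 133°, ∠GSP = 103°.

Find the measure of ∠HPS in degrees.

∠HPS = 81°

1. ∠HGP = 25°  [S on ray GH]
2. ∠GHP = 22°  [△PGH]
3. ∠HSP = 77°  [linear pair at S on GH]
4. ∠PHS = 22°  [S on ray HG]
5. ∠HPS = 81°  [△PSH]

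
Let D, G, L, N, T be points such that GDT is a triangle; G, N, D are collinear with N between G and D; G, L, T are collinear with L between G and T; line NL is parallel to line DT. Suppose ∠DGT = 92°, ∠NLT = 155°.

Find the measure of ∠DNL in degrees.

1. ∠LGN = 92°  [N on GD, L on GT]
2. ∠GLN = 25°  [linear pair at L on GT]
3. ∠GNL = 63°  [△GNL]
4. ∠DNL = 117°  [linear pair at N on GD]

∠DNL = 117°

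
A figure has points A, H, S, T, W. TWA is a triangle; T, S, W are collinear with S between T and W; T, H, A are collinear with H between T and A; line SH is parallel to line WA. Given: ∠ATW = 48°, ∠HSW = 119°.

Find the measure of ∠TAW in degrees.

∠TAW = 71°

1. ∠HTS = 48°  [S on TW, H on TA]
2. ∠HST = 61°  [linear pair at S on TW]
3. ∠SHT = 71°  [△TSH]
4. ∠TAW = 71°  [SH∥WA, corresponding at H]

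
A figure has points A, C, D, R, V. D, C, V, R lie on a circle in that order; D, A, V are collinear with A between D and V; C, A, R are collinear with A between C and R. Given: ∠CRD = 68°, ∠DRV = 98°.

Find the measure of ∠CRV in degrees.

1. ∠CVD = 68°  [same arc DC]
2. ∠DCV = 82°  [cyclic DCVR, opposite ∠C+∠R]
3. ∠CDV = 30°  [△DCV]
4. ∠CRV = 30°  [same arc CV]

∠CRV = 30°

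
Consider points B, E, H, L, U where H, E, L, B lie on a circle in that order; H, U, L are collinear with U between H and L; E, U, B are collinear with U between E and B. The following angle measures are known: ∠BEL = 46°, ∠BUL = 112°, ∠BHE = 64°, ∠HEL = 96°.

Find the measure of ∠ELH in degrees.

1. ∠BHL = 46°  [same arc LB]
2. ∠BUH = 68°  [linear pair at U on HL]
3. ∠EBH = 66°  [△HUB]
4. ∠ELH = 66°  [same arc HE]

∠ELH = 66°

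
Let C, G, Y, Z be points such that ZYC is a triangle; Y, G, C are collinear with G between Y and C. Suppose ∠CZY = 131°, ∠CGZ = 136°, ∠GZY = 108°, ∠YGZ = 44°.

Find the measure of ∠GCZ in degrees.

∠GCZ = 21°

1. ∠GYZ = 28°  [△ZYG]
2. ∠CYZ = 28°  [G on ray YC]
3. ∠YCZ = 21°  [△ZYC]
4. ∠GCZ = 21°  [G on ray CY]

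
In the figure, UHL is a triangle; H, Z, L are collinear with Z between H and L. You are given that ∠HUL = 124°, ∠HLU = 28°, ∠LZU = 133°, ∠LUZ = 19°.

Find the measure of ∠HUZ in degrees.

∠HUZ = 105°

1. ∠LHU = 28°  [△UHL]
2. ∠HZU = 47°  [linear pair at Z on HL]
3. ∠UHZ = 28°  [Z on ray HL]
4. ∠HUZ = 105°  [△UHZ]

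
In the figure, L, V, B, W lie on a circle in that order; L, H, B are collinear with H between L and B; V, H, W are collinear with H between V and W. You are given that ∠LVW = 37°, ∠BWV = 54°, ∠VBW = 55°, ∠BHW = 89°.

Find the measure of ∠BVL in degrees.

∠BVL = 108°

1. ∠LBW = 37°  [same arc LW]
2. ∠BVW = 71°  [△VBW]
3. ∠BLW = 71°  [same arc BW]
4. ∠BWL = 72°  [△LBW]
5. ∠BVL = 108°  [cyclic LVBW, opposite ∠V+∠W]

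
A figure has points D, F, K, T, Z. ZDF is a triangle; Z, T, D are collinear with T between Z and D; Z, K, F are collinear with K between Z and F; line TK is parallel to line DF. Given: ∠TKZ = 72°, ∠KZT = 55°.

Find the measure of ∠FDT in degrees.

1. ∠KTZ = 53°  [△ZTK]
2. ∠DTK = 127°  [linear pair at T on ZD]
3. ∠FDT = 53°  [TK∥DF, co-interior at D–T]

∠FDT = 53°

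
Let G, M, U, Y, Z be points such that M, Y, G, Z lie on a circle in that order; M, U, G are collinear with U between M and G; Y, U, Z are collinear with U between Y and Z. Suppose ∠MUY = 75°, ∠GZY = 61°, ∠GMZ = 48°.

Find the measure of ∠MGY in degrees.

∠MGY = 27°

1. ∠GUY = 105°  [linear pair at U on MG]
2. ∠GYZ = 48°  [same arc GZ]
3. ∠MGY = 27°  [△YUG]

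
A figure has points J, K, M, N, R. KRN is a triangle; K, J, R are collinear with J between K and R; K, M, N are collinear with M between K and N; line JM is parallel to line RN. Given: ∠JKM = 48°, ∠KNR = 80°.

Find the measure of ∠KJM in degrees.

∠KJM = 52°

1. ∠NKR = 48°  [J on KR, M on KN]
2. ∠KRN = 52°  [△KRN]
3. ∠KJM = 52°  [JM∥RN, corresponding at J]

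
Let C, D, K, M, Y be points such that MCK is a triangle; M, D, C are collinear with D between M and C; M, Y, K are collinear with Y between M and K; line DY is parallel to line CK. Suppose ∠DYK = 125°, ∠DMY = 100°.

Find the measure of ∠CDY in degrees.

1. ∠DYM = 55°  [linear pair at Y on MK]
2. ∠MDY = 25°  [△MDY]
3. ∠CDY = 155°  [linear pair at D on MC]

∠CDY = 155°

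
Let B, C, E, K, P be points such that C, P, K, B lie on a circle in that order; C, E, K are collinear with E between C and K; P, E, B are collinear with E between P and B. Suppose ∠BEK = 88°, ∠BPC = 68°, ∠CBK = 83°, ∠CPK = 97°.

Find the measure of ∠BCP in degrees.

1. ∠BEC = 92°  [linear pair at E on CK]
2. ∠BKC = 68°  [same arc CB]
3. ∠BCK = 29°  [△CKB]
4. ∠CBP = 59°  [△CEB]
5. ∠BCP = 53°  [△CPB]

∠BCP = 53°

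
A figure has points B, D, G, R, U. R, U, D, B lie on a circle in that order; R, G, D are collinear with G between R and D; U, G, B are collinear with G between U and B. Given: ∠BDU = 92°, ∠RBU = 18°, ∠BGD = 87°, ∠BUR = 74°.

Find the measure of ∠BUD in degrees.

∠BUD = 69°

1. ∠RDU = 18°  [same arc RU]
2. ∠RGU = 87°  [vertical angles at G]
3. ∠DGU = 93°  [linear pair at G on RD]
4. ∠BUD = 69°  [△UGD]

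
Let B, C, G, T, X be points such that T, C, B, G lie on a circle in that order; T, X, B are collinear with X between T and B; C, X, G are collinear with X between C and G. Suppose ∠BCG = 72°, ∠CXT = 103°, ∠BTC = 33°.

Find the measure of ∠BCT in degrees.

∠BCT = 116°

1. ∠BXC = 77°  [linear pair at X on TB]
2. ∠CBT = 31°  [△CXB]
3. ∠BCT = 116°  [△TCB]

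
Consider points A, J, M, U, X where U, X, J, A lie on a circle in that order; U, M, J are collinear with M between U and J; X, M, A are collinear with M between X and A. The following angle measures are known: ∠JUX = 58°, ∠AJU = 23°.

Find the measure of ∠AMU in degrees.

∠AMU = 81°

1. ∠JAX = 58°  [same arc XJ]
2. ∠AMJ = 99°  [△JMA]
3. ∠AMU = 81°  [linear pair at M on UJ]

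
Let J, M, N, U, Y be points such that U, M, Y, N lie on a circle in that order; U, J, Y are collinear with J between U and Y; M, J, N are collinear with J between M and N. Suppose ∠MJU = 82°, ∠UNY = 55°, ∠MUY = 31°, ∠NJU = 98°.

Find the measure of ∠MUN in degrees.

∠MUN = 89°

1. ∠MJY = 98°  [linear pair at J on UY]
2. ∠UMY = 125°  [cyclic UMYN, opposite ∠M+∠N]
3. ∠MNY = 31°  [same arc MY]
4. ∠MYU = 24°  [△UMY]
5. ∠NMY = 58°  [△MJY]
6. ∠MYN = 91°  [△MYN]
7. ∠MUN = 89°  [cyclic UMYN, opposite ∠U+∠Y]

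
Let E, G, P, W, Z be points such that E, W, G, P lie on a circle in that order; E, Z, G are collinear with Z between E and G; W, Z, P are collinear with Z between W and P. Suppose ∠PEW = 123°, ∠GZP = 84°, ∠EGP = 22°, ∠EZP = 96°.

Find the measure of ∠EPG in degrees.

1. ∠PGW = 57°  [cyclic EWGP, opposite ∠E+∠G]
2. ∠GPW = 74°  [△GZP]
3. ∠GWP = 49°  [△WGP]
4. ∠GEP = 49°  [same arc GP]
5. ∠EPG = 109°  [△EGP]

∠EPG = 109°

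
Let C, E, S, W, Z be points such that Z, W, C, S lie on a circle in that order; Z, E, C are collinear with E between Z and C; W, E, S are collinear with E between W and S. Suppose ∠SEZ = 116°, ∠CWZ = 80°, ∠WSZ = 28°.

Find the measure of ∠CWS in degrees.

∠CWS = 36°

1. ∠CEW = 116°  [vertical angles at E]
2. ∠WCZ = 28°  [same arc ZW]
3. ∠CWS = 36°  [△WEC]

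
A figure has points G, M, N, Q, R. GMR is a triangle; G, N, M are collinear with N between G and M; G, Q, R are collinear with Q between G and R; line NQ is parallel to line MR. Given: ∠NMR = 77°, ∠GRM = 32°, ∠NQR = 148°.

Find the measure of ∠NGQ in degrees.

1. ∠GMR = 77°  [N on ray MG]
2. ∠MGR = 71°  [△GMR]
3. ∠NGQ = 71°  [N on GM, Q on GR]

∠NGQ = 71°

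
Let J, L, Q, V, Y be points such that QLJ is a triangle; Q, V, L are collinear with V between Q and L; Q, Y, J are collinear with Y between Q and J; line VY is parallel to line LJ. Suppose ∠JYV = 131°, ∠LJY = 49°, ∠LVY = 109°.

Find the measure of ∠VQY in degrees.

∠VQY = 60°

1. ∠QYV = 49°  [linear pair at Y on QJ]
2. ∠QVY = 71°  [linear pair at V on QL]
3. ∠VQY = 60°  [△QVY]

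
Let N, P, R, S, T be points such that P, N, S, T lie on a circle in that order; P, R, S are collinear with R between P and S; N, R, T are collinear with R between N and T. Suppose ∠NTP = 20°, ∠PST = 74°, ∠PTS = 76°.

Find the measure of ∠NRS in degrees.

∠NRS = 130°

1. ∠NSP = 20°  [same arc PN]
2. ∠PNT = 74°  [same arc PT]
3. ∠PNS = 104°  [cyclic PNST, opposite ∠N+∠T]
4. ∠NPS = 56°  [△PNS]
5. ∠NRP = 50°  [△PRN]
6. ∠NRS = 130°  [linear pair at R on PS]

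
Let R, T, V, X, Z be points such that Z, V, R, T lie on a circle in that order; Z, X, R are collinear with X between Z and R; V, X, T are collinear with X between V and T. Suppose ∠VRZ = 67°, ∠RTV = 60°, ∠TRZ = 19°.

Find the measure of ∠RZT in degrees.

1. ∠VTZ = 67°  [same arc ZV]
2. ∠RXT = 101°  [△RXT]
3. ∠TXZ = 79°  [linear pair at X on ZR]
4. ∠RZT = 34°  [△ZXT]

∠RZT = 34°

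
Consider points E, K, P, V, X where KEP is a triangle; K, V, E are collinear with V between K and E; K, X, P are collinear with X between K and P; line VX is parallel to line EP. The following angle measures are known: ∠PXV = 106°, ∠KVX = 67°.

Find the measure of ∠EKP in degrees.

∠EKP = 39°

1. ∠KXV = 74°  [linear pair at X on KP]
2. ∠VKX = 39°  [△KVX]
3. ∠EKP = 39°  [V on KE, X on KP]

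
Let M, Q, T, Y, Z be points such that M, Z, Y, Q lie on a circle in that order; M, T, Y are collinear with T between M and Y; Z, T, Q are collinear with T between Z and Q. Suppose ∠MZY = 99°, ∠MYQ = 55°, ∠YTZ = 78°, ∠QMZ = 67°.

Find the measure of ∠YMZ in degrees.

∠YMZ = 23°

1. ∠MZQ = 55°  [same arc MQ]
2. ∠MTZ = 102°  [linear pair at T on MY]
3. ∠YMZ = 23°  [△MTZ]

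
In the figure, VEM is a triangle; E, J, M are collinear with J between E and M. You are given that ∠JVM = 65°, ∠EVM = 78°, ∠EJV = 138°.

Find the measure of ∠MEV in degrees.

1. ∠MJV = 42°  [linear pair at J on EM]
2. ∠JMV = 73°  [△VJM]
3. ∠EMV = 73°  [J on ray ME]
4. ∠MEV = 29°  [△VEM]

∠MEV = 29°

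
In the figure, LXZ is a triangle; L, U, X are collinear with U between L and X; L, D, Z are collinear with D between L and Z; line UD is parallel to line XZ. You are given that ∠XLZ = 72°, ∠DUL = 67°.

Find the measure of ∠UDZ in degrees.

∠UDZ = 139°

1. ∠DLU = 72°  [U on LX, D on LZ]
2. ∠LDU = 41°  [△LUD]
3. ∠UDZ = 139°  [linear pair at D on LZ]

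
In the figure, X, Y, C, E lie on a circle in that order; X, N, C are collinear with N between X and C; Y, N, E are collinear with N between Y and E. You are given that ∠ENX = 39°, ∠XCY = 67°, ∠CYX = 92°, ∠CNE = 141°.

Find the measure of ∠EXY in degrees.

∠EXY = 95°

1. ∠XEY = 67°  [same arc XY]
2. ∠CXY = 21°  [△XYC]
3. ∠XNY = 141°  [vertical angles at N]
4. ∠EYX = 18°  [△XNY]
5. ∠EXY = 95°  [△XYE]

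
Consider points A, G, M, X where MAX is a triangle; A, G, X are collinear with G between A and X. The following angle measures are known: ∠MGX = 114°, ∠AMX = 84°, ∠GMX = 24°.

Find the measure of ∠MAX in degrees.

1. ∠GXM = 42°  [△MGX]
2. ∠AXM = 42°  [G on ray XA]
3. ∠MAX = 54°  [△MAX]

∠MAX = 54°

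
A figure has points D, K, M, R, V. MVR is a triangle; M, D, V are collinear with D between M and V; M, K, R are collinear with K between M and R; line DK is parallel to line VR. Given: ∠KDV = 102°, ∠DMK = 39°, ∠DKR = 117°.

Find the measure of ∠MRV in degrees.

∠MRV = 63°

1. ∠KDM = 78°  [linear pair at D on MV]
2. ∠DKM = 63°  [△MDK]
3. ∠MRV = 63°  [DK∥VR, corresponding at K]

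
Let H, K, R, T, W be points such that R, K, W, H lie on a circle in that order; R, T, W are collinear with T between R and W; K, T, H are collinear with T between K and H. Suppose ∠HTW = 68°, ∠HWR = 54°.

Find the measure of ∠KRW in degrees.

1. ∠KTR = 68°  [vertical angles at T]
2. ∠HKR = 54°  [same arc RH]
3. ∠KRW = 58°  [△RTK]

∠KRW = 58°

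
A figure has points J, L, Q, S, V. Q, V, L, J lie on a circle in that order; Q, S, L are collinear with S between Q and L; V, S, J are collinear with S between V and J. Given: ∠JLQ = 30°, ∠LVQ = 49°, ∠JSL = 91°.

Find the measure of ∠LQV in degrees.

∠LQV = 59°

1. ∠JVQ = 30°  [same arc QJ]
2. ∠QSV = 91°  [vertical angles at S]
3. ∠LQV = 59°  [△QSV]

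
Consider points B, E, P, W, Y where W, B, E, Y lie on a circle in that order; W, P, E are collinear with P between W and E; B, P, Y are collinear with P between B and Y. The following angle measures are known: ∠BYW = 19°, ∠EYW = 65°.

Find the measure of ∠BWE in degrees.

∠BWE = 46°

1. ∠BEW = 19°  [same arc WB]
2. ∠EBW = 115°  [cyclic WBEY, opposite ∠B+∠Y]
3. ∠BWE = 46°  [△WBE]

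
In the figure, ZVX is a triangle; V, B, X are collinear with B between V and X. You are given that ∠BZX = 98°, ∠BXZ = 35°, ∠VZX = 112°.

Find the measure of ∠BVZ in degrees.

1. ∠VXZ = 35°  [B on ray XV]
2. ∠XVZ = 33°  [△ZVX]
3. ∠BVZ = 33°  [B on ray VX]

∠BVZ = 33°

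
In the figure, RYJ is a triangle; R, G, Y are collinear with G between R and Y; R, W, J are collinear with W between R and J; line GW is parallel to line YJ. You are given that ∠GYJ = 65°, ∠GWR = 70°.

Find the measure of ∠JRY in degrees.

∠JRY = 45°

1. ∠JYR = 65°  [G on ray YR]
2. ∠RJY = 70°  [GW∥YJ, corresponding at W]
3. ∠JRY = 45°  [△RYJ]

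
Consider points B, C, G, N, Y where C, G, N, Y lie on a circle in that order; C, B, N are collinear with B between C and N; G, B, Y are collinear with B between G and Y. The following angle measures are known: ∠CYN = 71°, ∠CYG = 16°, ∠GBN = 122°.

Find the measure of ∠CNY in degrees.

∠CNY = 67°

1. ∠CGN = 109°  [cyclic CGNY, opposite ∠G+∠Y]
2. ∠CNG = 16°  [same arc CG]
3. ∠CBY = 122°  [vertical angles at B]
4. ∠GCN = 55°  [△CGN]
5. ∠NBY = 58°  [linear pair at B on CN]
6. ∠GYN = 55°  [same arc GN]
7. ∠CNY = 67°  [△NBY]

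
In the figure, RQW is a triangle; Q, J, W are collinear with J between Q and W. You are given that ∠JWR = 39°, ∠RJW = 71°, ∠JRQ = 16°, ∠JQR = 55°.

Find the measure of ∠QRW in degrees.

1. ∠QWR = 39°  [J on ray WQ]
2. ∠RQW = 55°  [J on ray QW]
3. ∠QRW = 86°  [△RQW]

∠QRW = 86°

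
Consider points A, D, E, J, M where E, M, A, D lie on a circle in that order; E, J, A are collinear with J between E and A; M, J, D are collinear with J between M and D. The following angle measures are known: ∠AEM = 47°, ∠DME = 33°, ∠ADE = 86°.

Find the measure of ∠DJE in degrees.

1. ∠ADM = 47°  [same arc MA]
2. ∠DAE = 33°  [same arc ED]
3. ∠AJD = 100°  [△AJD]
4. ∠DJE = 80°  [linear pair at J on EA]

∠DJE = 80°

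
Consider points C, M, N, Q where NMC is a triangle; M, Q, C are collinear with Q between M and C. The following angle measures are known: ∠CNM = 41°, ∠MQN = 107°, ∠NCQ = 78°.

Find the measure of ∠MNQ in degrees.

∠MNQ = 12°

1. ∠MCN = 78°  [Q on ray CM]
2. ∠CMN = 61°  [△NMC]
3. ∠NMQ = 61°  [Q on ray MC]
4. ∠MNQ = 12°  [△NMQ]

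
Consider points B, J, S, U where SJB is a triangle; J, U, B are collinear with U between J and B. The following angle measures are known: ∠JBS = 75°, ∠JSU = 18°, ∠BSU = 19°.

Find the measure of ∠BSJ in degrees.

1. ∠SBU = 75°  [U on ray BJ]
2. ∠BUS = 86°  [△SUB]
3. ∠JUS = 94°  [linear pair at U on JB]
4. ∠SJU = 68°  [△SJU]
5. ∠BJS = 68°  [U on ray JB]
6. ∠BSJ = 37°  [△SJB]

∠BSJ = 37°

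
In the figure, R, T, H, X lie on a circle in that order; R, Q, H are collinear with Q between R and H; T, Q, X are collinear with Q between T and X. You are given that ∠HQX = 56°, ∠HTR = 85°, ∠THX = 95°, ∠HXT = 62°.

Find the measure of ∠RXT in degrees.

∠RXT = 33°

1. ∠RQT = 56°  [vertical angles at Q]
2. ∠TRX = 85°  [cyclic RTHX, opposite ∠R+∠H]
3. ∠HRT = 62°  [same arc TH]
4. ∠RTX = 62°  [△RQT]
5. ∠RXT = 33°  [△RTX]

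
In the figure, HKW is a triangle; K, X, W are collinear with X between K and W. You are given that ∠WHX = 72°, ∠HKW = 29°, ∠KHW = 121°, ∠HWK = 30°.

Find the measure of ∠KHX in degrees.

1. ∠HKX = 29°  [X on ray KW]
2. ∠HWX = 30°  [X on ray WK]
3. ∠HXW = 78°  [△HXW]
4. ∠HXK = 102°  [linear pair at X on KW]
5. ∠KHX = 49°  [△HKX]

∠KHX = 49°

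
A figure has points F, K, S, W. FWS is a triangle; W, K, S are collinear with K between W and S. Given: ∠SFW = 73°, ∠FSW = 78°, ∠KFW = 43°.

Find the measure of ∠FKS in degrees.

∠FKS = 72°

1. ∠FWS = 29°  [△FWS]
2. ∠FWK = 29°  [K on ray WS]
3. ∠FKW = 108°  [△FWK]
4. ∠FKS = 72°  [linear pair at K on WS]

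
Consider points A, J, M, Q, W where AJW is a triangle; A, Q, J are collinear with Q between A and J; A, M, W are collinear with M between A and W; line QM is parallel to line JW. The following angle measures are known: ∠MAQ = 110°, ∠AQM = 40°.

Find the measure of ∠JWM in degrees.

∠JWM = 30°

1. ∠AMQ = 30°  [△AQM]
2. ∠QMW = 150°  [linear pair at M on AW]
3. ∠JWM = 30°  [QM∥JW, co-interior at W–M]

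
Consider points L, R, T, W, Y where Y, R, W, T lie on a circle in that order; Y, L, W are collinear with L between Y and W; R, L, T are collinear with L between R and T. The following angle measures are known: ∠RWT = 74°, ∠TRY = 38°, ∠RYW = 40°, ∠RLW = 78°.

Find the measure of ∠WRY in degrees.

1. ∠RYT = 106°  [cyclic YRWT, opposite ∠Y+∠W]
2. ∠RTY = 36°  [△YRT]
3. ∠RWY = 36°  [same arc YR]
4. ∠WRY = 104°  [△YRW]

∠WRY = 104°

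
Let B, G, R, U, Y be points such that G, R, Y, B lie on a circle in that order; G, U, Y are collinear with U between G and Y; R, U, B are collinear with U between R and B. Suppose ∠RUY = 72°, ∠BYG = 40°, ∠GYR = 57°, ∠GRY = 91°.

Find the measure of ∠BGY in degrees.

∠BGY = 51°

1. ∠BUG = 72°  [vertical angles at U]
2. ∠GBR = 57°  [same arc GR]
3. ∠BGY = 51°  [△GUB]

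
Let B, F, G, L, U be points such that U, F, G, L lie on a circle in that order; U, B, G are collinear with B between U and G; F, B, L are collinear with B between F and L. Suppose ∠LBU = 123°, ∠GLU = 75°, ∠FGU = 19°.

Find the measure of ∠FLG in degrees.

1. ∠GFU = 105°  [cyclic UFGL, opposite ∠F+∠L]
2. ∠FUG = 56°  [△UFG]
3. ∠FLG = 56°  [same arc FG]

∠FLG = 56°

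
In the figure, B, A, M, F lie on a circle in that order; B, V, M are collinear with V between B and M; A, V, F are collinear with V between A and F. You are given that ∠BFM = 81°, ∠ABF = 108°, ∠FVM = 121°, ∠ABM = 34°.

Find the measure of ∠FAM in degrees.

∠FAM = 74°

1. ∠AMF = 72°  [cyclic BAMF, opposite ∠B+∠M]
2. ∠AFM = 34°  [same arc AM]
3. ∠FAM = 74°  [△AMF]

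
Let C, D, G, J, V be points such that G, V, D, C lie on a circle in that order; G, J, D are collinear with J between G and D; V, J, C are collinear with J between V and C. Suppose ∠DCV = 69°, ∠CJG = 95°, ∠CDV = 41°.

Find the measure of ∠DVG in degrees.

1. ∠DGV = 69°  [same arc VD]
2. ∠CVD = 70°  [△VDC]
3. ∠DJV = 95°  [vertical angles at J]
4. ∠GDV = 15°  [△VJD]
5. ∠DVG = 96°  [△GVD]

∠DVG = 96°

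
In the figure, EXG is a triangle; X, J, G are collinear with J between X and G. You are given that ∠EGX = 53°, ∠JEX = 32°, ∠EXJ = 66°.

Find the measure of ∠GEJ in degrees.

∠GEJ = 29°

1. ∠EGJ = 53°  [J on ray GX]
2. ∠EJX = 82°  [△EXJ]
3. ∠EJG = 98°  [linear pair at J on XG]
4. ∠GEJ = 29°  [△EJG]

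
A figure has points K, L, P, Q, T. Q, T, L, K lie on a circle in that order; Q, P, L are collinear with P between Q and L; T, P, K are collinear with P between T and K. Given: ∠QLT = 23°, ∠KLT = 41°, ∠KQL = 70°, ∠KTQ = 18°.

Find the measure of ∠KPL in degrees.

∠KPL = 93°

1. ∠QKT = 23°  [same arc QT]
2. ∠KPQ = 87°  [△QPK]
3. ∠KPL = 93°  [linear pair at P on QL]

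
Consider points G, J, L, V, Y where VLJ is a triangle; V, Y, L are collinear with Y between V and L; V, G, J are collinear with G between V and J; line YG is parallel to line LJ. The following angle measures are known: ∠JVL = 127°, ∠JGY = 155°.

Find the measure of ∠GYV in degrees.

1. ∠GVY = 127°  [Y on VL, G on VJ]
2. ∠VGY = 25°  [linear pair at G on VJ]
3. ∠GYV = 28°  [△VYG]

∠GYV = 28°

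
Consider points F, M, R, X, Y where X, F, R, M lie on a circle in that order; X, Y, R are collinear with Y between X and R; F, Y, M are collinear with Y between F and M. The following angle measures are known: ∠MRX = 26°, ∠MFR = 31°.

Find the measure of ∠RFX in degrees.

1. ∠MXR = 31°  [same arc RM]
2. ∠RMX = 123°  [△XRM]
3. ∠RFX = 57°  [cyclic XFRM, opposite ∠F+∠M]

∠RFX = 57°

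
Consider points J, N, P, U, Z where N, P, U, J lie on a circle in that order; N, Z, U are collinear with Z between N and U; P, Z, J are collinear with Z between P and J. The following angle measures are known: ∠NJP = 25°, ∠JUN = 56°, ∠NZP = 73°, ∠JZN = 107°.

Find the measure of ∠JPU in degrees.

∠JPU = 48°

1. ∠NUP = 25°  [same arc NP]
2. ∠PZU = 107°  [linear pair at Z on NU]
3. ∠JPU = 48°  [△PZU]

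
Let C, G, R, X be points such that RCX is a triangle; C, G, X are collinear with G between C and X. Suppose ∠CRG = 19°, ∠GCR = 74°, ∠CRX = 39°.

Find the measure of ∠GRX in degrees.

∠GRX = 20°

1. ∠CGR = 87°  [△RCG]
2. ∠RCX = 74°  [G on ray CX]
3. ∠CXR = 67°  [△RCX]
4. ∠RGX = 93°  [linear pair at G on CX]
5. ∠GXR = 67°  [G on ray XC]
6. ∠GRX = 20°  [△RGX]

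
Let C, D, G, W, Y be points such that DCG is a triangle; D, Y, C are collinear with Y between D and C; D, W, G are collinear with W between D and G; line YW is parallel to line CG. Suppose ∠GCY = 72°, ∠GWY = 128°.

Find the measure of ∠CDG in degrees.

∠CDG = 56°

1. ∠DCG = 72°  [Y on ray CD]
2. ∠DWY = 52°  [linear pair at W on DG]
3. ∠DYW = 72°  [YW∥CG, corresponding at Y]
4. ∠WDY = 56°  [△DYW]
5. ∠CDG = 56°  [Y on DC, W on DG]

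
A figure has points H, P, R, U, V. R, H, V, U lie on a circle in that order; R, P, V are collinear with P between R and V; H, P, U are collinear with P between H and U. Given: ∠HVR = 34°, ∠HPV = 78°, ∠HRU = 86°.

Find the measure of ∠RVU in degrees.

1. ∠HUR = 34°  [same arc RH]
2. ∠RHU = 60°  [△RHU]
3. ∠RVU = 60°  [same arc RU]

∠RVU = 60°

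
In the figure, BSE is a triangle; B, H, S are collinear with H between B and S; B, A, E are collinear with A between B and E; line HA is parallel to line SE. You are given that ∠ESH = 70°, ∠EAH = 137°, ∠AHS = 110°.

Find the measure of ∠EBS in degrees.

∠EBS = 67°

1. ∠BAH = 43°  [linear pair at A on BE]
2. ∠AHB = 70°  [linear pair at H on BS]
3. ∠ABH = 67°  [△BHA]
4. ∠EBS = 67°  [H on BS, A on BE]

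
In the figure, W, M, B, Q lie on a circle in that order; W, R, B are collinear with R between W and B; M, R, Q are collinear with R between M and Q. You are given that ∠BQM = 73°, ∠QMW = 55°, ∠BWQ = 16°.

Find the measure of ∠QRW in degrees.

1. ∠QBW = 55°  [same arc WQ]
2. ∠BRQ = 52°  [△BRQ]
3. ∠QRW = 128°  [linear pair at R on WB]

∠QRW = 128°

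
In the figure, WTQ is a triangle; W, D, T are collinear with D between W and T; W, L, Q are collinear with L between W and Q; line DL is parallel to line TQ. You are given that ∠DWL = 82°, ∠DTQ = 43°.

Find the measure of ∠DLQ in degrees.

1. ∠QWT = 82°  [D on WT, L on WQ]
2. ∠QTW = 43°  [D on ray TW]
3. ∠TQW = 55°  [△WTQ]
4. ∠DLW = 55°  [DL∥TQ, corresponding at L]
5. ∠DLQ = 125°  [linear pair at L on WQ]

∠DLQ = 125°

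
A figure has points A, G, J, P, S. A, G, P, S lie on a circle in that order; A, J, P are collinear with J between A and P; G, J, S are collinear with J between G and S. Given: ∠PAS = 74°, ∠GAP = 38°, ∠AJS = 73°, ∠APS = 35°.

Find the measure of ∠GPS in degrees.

1. ∠PGS = 74°  [same arc PS]
2. ∠GSP = 38°  [same arc GP]
3. ∠GPS = 68°  [△GPS]

∠GPS = 68°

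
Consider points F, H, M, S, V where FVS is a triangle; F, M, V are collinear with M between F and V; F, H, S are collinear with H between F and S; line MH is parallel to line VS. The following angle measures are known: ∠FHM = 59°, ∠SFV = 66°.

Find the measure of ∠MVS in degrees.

1. ∠FSV = 59°  [MH∥VS, corresponding at H]
2. ∠FVS = 55°  [△FVS]
3. ∠MVS = 55°  [M on ray VF]

∠MVS = 55°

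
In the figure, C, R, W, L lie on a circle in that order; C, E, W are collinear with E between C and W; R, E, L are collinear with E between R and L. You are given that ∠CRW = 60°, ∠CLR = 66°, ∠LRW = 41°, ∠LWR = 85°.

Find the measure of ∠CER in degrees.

1. ∠CWR = 66°  [same arc CR]
2. ∠REW = 73°  [△REW]
3. ∠CER = 107°  [linear pair at E on CW]

∠CER = 107°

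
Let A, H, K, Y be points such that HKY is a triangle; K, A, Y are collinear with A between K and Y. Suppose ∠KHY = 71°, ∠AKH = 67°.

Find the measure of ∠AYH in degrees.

∠AYH = 42°

1. ∠HKY = 67°  [A on ray KY]
2. ∠HYK = 42°  [△HKY]
3. ∠AYH = 42°  [A on ray YK]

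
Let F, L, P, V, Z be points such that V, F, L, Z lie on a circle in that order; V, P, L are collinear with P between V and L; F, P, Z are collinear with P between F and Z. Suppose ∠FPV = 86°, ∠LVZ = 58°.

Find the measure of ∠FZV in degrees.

1. ∠LPZ = 86°  [vertical angles at P]
2. ∠VPZ = 94°  [linear pair at P on VL]
3. ∠FZV = 28°  [△VPZ]

∠FZV = 28°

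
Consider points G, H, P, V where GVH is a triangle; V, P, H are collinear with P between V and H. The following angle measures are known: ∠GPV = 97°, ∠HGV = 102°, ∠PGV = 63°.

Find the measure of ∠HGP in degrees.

∠HGP = 39°

1. ∠GVP = 20°  [△GVP]
2. ∠GPH = 83°  [linear pair at P on VH]
3. ∠GVH = 20°  [P on ray VH]
4. ∠GHV = 58°  [△GVH]
5. ∠GHP = 58°  [P on ray HV]
6. ∠HGP = 39°  [△GPH]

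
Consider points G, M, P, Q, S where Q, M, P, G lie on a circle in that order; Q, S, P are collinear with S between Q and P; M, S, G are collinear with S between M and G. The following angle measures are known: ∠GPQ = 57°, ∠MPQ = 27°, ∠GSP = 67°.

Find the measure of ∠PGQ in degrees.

1. ∠MGQ = 27°  [same arc QM]
2. ∠GSQ = 113°  [linear pair at S on QP]
3. ∠GQP = 40°  [△QSG]
4. ∠PGQ = 83°  [△QPG]

∠PGQ = 83°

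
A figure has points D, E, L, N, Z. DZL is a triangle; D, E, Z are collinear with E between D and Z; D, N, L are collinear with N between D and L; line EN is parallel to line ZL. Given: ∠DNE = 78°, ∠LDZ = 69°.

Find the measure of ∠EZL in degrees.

1. ∠DLZ = 78°  [EN∥ZL, corresponding at N]
2. ∠DZL = 33°  [△DZL]
3. ∠EZL = 33°  [E on ray ZD]

∠EZL = 33°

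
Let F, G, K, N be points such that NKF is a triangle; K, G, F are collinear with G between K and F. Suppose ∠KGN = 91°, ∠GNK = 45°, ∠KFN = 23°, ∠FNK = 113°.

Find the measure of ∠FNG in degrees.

1. ∠FGN = 89°  [linear pair at G on KF]
2. ∠GFN = 23°  [G on ray FK]
3. ∠FNG = 68°  [△NGF]

∠FNG = 68°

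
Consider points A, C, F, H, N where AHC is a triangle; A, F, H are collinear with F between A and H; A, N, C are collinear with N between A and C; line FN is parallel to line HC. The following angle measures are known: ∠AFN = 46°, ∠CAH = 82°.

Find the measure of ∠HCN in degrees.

∠HCN = 52°

1. ∠AHC = 46°  [FN∥HC, corresponding at F]
2. ∠ACH = 52°  [△AHC]
3. ∠HCN = 52°  [N on ray CA]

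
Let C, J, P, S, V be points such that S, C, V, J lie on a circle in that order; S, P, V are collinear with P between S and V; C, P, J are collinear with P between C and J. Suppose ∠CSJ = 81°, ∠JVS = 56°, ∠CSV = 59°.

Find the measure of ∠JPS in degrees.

1. ∠CVJ = 99°  [cyclic SCVJ, opposite ∠S+∠V]
2. ∠JCS = 56°  [same arc SJ]
3. ∠CJV = 59°  [same arc CV]
4. ∠JCV = 22°  [△CVJ]
5. ∠CJS = 43°  [△SCJ]
6. ∠JSV = 22°  [same arc VJ]
7. ∠JPS = 115°  [△SPJ]

∠JPS = 115°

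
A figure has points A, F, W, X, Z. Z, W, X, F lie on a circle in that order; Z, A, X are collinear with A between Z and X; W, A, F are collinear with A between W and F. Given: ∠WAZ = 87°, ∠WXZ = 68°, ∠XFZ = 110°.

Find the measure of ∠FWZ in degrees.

∠FWZ = 51°

1. ∠XWZ = 70°  [cyclic ZWXF, opposite ∠W+∠F]
2. ∠WZX = 42°  [△ZWX]
3. ∠FWZ = 51°  [△ZAW]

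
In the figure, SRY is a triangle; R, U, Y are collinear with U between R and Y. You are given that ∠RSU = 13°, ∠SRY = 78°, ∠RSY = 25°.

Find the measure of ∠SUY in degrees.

1. ∠SRU = 78°  [U on ray RY]
2. ∠RUS = 89°  [△SRU]
3. ∠SUY = 91°  [linear pair at U on RY]

∠SUY = 91°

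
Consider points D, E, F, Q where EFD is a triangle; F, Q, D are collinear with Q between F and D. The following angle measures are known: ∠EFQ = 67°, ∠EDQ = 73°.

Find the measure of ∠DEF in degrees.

1. ∠DFE = 67°  [Q on ray FD]
2. ∠EDF = 73°  [Q on ray DF]
3. ∠DEF = 40°  [△EFD]

∠DEF = 40°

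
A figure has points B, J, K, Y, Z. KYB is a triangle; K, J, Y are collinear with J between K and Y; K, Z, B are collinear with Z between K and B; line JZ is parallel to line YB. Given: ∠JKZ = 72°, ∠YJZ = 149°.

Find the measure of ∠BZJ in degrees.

1. ∠KJZ = 31°  [linear pair at J on KY]
2. ∠JZK = 77°  [△KJZ]
3. ∠BZJ = 103°  [linear pair at Z on KB]

∠BZJ = 103°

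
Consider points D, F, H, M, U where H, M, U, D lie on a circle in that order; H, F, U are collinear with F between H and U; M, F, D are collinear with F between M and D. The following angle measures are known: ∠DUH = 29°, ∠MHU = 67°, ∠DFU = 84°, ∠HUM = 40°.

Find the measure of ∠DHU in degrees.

∠DHU = 44°

1. ∠DFH = 96°  [linear pair at F on HU]
2. ∠HDM = 40°  [same arc HM]
3. ∠DHU = 44°  [△HFD]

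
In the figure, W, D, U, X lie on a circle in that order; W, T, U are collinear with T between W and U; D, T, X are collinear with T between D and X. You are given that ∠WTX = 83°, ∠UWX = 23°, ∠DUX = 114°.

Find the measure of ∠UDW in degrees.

1. ∠DTU = 83°  [vertical angles at T]
2. ∠UDX = 23°  [same arc UX]
3. ∠DXU = 43°  [△DUX]
4. ∠DUW = 74°  [△DTU]
5. ∠DWU = 43°  [same arc DU]
6. ∠UDW = 63°  [△WDU]

∠UDW = 63°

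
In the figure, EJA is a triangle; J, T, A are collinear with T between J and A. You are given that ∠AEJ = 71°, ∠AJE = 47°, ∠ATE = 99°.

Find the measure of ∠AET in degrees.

∠AET = 19°

1. ∠EAJ = 62°  [△EJA]
2. ∠EAT = 62°  [T on ray AJ]
3. ∠AET = 19°  [△ETA]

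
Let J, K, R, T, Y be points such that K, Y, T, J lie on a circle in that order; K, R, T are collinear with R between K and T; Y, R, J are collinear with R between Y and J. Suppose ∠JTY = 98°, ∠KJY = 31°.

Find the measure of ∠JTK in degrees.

∠JTK = 67°

1. ∠JKY = 82°  [cyclic KYTJ, opposite ∠K+∠T]
2. ∠JYK = 67°  [△KYJ]
3. ∠JTK = 67°  [same arc KJ]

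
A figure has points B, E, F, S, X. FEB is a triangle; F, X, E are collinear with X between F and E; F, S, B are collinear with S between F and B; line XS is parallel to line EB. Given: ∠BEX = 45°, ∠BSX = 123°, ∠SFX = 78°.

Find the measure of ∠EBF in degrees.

∠EBF = 57°

1. ∠BEF = 45°  [X on ray EF]
2. ∠BFE = 78°  [X on FE, S on FB]
3. ∠EBF = 57°  [△FEB]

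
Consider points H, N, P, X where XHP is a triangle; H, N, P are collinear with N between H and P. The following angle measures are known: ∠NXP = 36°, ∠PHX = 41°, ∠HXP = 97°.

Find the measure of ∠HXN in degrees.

1. ∠HPX = 42°  [△XHP]
2. ∠NHX = 41°  [N on ray HP]
3. ∠NPX = 42°  [N on ray PH]
4. ∠PNX = 102°  [△XNP]
5. ∠HNX = 78°  [linear pair at N on HP]
6. ∠HXN = 61°  [△XHN]

∠HXN = 61°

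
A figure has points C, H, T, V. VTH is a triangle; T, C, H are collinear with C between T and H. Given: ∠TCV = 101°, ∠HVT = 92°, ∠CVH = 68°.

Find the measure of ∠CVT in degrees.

∠CVT = 24°

1. ∠HCV = 79°  [linear pair at C on TH]
2. ∠CHV = 33°  [△VCH]
3. ∠THV = 33°  [C on ray HT]
4. ∠HTV = 55°  [△VTH]
5. ∠CTV = 55°  [C on ray TH]
6. ∠CVT = 24°  [△VTC]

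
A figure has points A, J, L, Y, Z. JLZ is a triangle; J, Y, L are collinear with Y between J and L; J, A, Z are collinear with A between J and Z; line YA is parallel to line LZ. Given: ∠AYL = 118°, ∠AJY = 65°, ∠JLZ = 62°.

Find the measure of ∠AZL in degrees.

∠AZL = 53°

1. ∠LJZ = 65°  [Y on JL, A on JZ]
2. ∠JZL = 53°  [△JLZ]
3. ∠AZL = 53°  [A on ray ZJ]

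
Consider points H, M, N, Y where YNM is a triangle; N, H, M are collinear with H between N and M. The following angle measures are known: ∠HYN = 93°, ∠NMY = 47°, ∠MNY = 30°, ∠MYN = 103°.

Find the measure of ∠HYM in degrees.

1. ∠HMY = 47°  [H on ray MN]
2. ∠HNY = 30°  [H on ray NM]
3. ∠NHY = 57°  [△YNH]
4. ∠MHY = 123°  [linear pair at H on NM]
5. ∠HYM = 10°  [△YHM]

∠HYM = 10°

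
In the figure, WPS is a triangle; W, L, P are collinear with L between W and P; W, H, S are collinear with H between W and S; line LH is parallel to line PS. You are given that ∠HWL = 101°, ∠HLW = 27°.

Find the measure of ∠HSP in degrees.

∠HSP = 52°

1. ∠LHW = 52°  [△WLH]
2. ∠LHS = 128°  [linear pair at H on WS]
3. ∠HSP = 52°  [LH∥PS, co-interior at S–H]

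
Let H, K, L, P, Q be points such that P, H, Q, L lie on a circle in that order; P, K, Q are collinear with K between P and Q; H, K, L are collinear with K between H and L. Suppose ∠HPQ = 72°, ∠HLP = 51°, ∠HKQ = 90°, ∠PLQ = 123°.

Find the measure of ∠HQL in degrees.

∠HQL = 69°

1. ∠HLQ = 72°  [same arc HQ]
2. ∠HQP = 51°  [same arc PH]
3. ∠LHQ = 39°  [△HKQ]
4. ∠HQL = 69°  [△HQL]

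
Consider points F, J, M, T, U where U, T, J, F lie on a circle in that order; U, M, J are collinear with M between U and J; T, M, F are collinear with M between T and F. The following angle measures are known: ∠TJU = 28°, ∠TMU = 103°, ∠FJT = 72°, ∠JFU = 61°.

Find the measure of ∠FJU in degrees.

∠FJU = 44°

1. ∠TFU = 28°  [same arc UT]
2. ∠FUT = 108°  [cyclic UTJF, opposite ∠U+∠J]
3. ∠FTU = 44°  [△UTF]
4. ∠FJU = 44°  [same arc UF]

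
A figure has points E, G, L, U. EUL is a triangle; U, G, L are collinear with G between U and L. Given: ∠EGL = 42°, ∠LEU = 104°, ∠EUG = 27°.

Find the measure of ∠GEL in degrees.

1. ∠EUL = 27°  [G on ray UL]
2. ∠ELU = 49°  [△EUL]
3. ∠ELG = 49°  [G on ray LU]
4. ∠GEL = 89°  [△EGL]

∠GEL = 89°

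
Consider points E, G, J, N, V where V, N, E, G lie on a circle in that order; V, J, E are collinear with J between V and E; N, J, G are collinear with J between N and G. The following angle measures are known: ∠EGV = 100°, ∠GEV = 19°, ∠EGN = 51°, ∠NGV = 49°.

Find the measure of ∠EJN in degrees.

∠EJN = 70°

1. ∠EVG = 61°  [△VEG]
2. ∠NEV = 49°  [same arc VN]
3. ∠ENG = 61°  [same arc EG]
4. ∠EJN = 70°  [△NJE]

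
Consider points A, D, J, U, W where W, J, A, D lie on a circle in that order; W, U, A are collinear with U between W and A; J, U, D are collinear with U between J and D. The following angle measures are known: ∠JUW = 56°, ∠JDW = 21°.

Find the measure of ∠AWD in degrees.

∠AWD = 35°

1. ∠AUD = 56°  [vertical angles at U]
2. ∠DUW = 124°  [linear pair at U on WA]
3. ∠AWD = 35°  [△WUD]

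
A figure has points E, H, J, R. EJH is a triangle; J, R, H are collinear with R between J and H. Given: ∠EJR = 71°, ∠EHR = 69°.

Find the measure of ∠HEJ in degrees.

1. ∠EJH = 71°  [R on ray JH]
2. ∠EHJ = 69°  [R on ray HJ]
3. ∠HEJ = 40°  [△EJH]

∠HEJ = 40°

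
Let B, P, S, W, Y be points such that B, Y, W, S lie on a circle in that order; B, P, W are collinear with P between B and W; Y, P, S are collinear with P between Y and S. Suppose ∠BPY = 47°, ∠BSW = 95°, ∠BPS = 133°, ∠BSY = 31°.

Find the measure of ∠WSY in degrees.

1. ∠BYW = 85°  [cyclic BYWS, opposite ∠Y+∠S]
2. ∠BWY = 31°  [same arc BY]
3. ∠WBY = 64°  [△BYW]
4. ∠WSY = 64°  [same arc YW]

∠WSY = 64°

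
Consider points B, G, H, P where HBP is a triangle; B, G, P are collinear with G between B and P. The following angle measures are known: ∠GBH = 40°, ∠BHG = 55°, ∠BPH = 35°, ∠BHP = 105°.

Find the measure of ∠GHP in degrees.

∠GHP = 50°

1. ∠BGH = 85°  [△HBG]
2. ∠GPH = 35°  [G on ray PB]
3. ∠HGP = 95°  [linear pair at G on BP]
4. ∠GHP = 50°  [△HGP]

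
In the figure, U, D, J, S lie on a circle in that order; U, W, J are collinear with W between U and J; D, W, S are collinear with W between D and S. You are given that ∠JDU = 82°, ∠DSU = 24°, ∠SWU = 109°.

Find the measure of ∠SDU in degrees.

1. ∠JSU = 98°  [cyclic UDJS, opposite ∠D+∠S]
2. ∠JUS = 47°  [△UWS]
3. ∠SJU = 35°  [△UJS]
4. ∠SDU = 35°  [same arc US]

∠SDU = 35°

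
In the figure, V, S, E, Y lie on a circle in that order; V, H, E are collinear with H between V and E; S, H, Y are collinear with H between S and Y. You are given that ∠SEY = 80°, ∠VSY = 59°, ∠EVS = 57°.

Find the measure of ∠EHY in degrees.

1. ∠VEY = 59°  [same arc VY]
2. ∠EYS = 57°  [same arc SE]
3. ∠EHY = 64°  [△EHY]

∠EHY = 64°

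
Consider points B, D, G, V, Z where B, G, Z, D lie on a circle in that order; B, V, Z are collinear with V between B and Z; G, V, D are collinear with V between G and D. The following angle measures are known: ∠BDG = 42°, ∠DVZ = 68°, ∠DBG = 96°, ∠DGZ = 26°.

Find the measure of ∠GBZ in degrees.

∠GBZ = 70°

1. ∠BGD = 42°  [△BGD]
2. ∠BVG = 68°  [vertical angles at V]
3. ∠GBZ = 70°  [△BVG]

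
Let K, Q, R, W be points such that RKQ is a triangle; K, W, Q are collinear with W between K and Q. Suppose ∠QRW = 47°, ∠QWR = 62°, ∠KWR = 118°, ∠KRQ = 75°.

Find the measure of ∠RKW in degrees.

∠RKW = 34°

1. ∠RQW = 71°  [△RWQ]
2. ∠KQR = 71°  [W on ray QK]
3. ∠QKR = 34°  [△RKQ]
4. ∠RKW = 34°  [W on ray KQ]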